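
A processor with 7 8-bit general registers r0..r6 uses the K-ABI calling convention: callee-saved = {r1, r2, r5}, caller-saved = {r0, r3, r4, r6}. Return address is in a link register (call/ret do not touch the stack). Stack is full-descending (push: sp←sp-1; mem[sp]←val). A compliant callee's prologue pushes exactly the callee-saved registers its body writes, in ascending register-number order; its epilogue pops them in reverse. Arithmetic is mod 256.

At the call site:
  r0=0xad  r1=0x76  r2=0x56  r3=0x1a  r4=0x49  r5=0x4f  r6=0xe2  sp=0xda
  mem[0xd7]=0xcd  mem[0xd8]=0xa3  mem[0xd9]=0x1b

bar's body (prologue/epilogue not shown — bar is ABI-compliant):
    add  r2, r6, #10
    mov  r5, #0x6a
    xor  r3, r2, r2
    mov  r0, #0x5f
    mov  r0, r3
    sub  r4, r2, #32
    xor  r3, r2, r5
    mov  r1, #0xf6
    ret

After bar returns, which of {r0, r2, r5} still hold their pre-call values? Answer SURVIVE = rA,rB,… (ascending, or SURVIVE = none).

prologue: push r1 -> mem[0xd9]=0x76, sp=0xd9
prologue: push r2 -> mem[0xd8]=0x56, sp=0xd8
prologue: push r5 -> mem[0xd7]=0x4f, sp=0xd7
body[0] add  r2, r6, #10 -> r2=0xec
body[1] mov  r5, #0x6a -> r5=0x6a
body[2] xor  r3, r2, r2 -> r3=0x00
body[3] mov  r0, #0x5f -> r0=0x5f
body[4] mov  r0, r3 -> r0=0x00
body[5] sub  r4, r2, #32 -> r4=0xcc
body[6] xor  r3, r2, r5 -> r3=0x86
body[7] mov  r1, #0xf6 -> r1=0xf6
epilogue: pop r5=0x4f, sp=0xd8
epilogue: pop r2=0x56, sp=0xd9
epilogue: pop r1=0x76, sp=0xda
r0: caller-saved, written=True
r2: callee-saved, written=True
r5: callee-saved, written=True

SURVIVE = r2,r5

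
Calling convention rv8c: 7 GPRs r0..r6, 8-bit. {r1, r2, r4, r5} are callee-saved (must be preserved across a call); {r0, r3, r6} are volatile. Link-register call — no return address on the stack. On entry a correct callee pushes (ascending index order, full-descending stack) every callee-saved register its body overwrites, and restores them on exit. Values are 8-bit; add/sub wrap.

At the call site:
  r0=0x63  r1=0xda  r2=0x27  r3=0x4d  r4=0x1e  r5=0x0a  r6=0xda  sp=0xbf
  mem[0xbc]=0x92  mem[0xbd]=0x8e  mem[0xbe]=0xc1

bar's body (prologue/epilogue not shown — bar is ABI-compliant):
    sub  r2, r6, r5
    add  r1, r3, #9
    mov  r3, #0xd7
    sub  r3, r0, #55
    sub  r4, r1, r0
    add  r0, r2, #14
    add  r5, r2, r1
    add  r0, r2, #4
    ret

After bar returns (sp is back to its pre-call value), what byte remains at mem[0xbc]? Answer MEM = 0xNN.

MEM = 0x1e

prologue: push r1 -> mem[0xbe]=0xda, sp=0xbe
prologue: push r2 -> mem[0xbd]=0x27, sp=0xbd
prologue: push r4 -> mem[0xbc]=0x1e, sp=0xbc
prologue: push r5 -> mem[0xbb]=0x0a, sp=0xbb
body[0] sub  r2, r6, r5 -> r2=0xd0
body[1] add  r1, r3, #9 -> r1=0x56
body[2] mov  r3, #0xd7 -> r3=0xd7
body[3] sub  r3, r0, #55 -> r3=0x2c
body[4] sub  r4, r1, r0 -> r4=0xf3
body[5] add  r0, r2, #14 -> r0=0xde
body[6] add  r5, r2, r1 -> r5=0x26
body[7] add  r0, r2, #4 -> r0=0xd4
epilogue: pop r5=0x0a, sp=0xbc
epilogue: pop r4=0x1e, sp=0xbd
epilogue: pop r2=0x27, sp=0xbe
epilogue: pop r1=0xda, sp=0xbf
prologue pushed ['r1', 'r2', 'r4', 'r5'] at ['0xbe', '0xbd', '0xbc', '0xbb']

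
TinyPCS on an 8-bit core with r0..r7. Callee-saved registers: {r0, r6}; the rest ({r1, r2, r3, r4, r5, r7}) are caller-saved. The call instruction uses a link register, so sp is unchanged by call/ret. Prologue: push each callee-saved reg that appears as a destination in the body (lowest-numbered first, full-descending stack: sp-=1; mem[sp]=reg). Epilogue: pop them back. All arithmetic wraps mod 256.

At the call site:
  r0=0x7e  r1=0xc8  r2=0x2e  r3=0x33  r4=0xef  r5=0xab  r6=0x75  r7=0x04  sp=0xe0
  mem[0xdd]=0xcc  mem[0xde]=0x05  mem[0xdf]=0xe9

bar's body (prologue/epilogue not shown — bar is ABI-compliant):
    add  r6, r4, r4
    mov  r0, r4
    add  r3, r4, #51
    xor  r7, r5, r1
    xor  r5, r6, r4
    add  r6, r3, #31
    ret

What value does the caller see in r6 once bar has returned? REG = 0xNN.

REG = 0x75

prologue: push r0 -> mem[0xdf]=0x7e, sp=0xdf
prologue: push r6 -> mem[0xde]=0x75, sp=0xde
body[0] add  r6, r4, r4 -> r6=0xde
body[1] mov  r0, r4 -> r0=0xef
body[2] add  r3, r4, #51 -> r3=0x22
body[3] xor  r7, r5, r1 -> r7=0x63
body[4] xor  r5, r6, r4 -> r5=0x31
body[5] add  r6, r3, #31 -> r6=0x41
epilogue: pop r6=0x75, sp=0xdf
epilogue: pop r0=0x7e, sp=0xe0
r6 is callee-saved -> restored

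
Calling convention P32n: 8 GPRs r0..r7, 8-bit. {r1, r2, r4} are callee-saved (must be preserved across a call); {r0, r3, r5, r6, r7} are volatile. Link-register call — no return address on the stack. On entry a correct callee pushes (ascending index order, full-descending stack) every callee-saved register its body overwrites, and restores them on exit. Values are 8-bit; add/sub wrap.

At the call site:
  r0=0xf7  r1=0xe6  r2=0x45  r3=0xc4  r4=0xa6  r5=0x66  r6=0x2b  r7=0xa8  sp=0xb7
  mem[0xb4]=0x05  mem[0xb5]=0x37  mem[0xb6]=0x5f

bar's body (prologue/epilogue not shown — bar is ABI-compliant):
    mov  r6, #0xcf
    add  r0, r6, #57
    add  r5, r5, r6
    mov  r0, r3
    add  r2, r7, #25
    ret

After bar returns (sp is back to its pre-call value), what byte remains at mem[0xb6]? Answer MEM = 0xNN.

prologue: push r2 -> mem[0xb6]=0x45, sp=0xb6
body[0] mov  r6, #0xcf -> r6=0xcf
body[1] add  r0, r6, #57 -> r0=0x08
body[2] add  r5, r5, r6 -> r5=0x35
body[3] mov  r0, r3 -> r0=0xc4
body[4] add  r2, r7, #25 -> r2=0xc1
epilogue: pop r2=0x45, sp=0xb7
prologue pushed ['r2'] at ['0xb6']

MEM = 0x45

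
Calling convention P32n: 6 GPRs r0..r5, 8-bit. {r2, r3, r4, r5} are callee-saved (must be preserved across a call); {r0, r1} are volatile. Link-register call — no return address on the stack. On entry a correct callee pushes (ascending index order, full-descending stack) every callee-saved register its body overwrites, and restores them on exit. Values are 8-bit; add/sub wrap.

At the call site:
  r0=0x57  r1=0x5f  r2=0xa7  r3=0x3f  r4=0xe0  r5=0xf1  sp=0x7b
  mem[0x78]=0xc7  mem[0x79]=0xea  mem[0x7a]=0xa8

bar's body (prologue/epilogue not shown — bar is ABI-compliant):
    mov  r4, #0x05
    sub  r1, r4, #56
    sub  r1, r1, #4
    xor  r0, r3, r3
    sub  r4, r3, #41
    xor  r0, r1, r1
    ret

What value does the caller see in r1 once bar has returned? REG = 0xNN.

REG = 0xc9

prologue: push r4 -> mem[0x7a]=0xe0, sp=0x7a
body[0] mov  r4, #0x05 -> r4=0x05
body[1] sub  r1, r4, #56 -> r1=0xcd
body[2] sub  r1, r1, #4 -> r1=0xc9
body[3] xor  r0, r3, r3 -> r0=0x00
body[4] sub  r4, r3, #41 -> r4=0x16
body[5] xor  r0, r1, r1 -> r0=0x00
epilogue: pop r4=0xe0, sp=0x7b
r1 is caller-saved -> body value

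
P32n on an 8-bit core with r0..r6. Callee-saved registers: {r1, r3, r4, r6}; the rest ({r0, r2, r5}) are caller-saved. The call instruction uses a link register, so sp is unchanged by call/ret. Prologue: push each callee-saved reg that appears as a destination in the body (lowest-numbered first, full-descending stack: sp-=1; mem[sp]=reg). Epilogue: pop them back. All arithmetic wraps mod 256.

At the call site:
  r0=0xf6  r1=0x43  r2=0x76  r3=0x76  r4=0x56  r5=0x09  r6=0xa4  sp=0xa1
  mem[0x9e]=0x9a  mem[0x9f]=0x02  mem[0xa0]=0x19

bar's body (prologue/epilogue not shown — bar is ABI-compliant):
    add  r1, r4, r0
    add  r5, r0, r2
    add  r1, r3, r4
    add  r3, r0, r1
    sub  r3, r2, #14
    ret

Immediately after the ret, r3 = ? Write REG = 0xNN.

prologue: push r1 → mem[0xa0]=0x43, sp=0xa0
prologue: push r3 → mem[0x9f]=0x76, sp=0x9f
body[0] add  r1, r4, r0 → r1=0x4c
body[1] add  r5, r0, r2 → r5=0x6c
body[2] add  r1, r3, r4 → r1=0xcc
body[3] add  r3, r0, r1 → r3=0xc2
body[4] sub  r3, r2, #14 → r3=0x68
epilogue: pop r3=0x76, sp=0xa0
epilogue: pop r1=0x43, sp=0xa1
r3 is callee-saved → restored

REG = 0x76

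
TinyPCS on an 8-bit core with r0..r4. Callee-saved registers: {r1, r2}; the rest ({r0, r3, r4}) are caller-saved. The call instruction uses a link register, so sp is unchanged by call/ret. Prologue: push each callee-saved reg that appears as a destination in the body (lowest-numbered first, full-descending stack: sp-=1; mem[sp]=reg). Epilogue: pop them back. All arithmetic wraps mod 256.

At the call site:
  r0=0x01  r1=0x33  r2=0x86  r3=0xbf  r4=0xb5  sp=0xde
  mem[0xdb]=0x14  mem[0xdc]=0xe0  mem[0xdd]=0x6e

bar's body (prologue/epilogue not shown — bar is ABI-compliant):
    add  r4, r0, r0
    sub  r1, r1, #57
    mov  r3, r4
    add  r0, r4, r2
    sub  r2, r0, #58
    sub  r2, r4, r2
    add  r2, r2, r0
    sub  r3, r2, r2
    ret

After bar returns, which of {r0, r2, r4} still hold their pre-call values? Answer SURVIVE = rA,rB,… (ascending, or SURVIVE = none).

SURVIVE = r2

prologue: push r1 -> mem[0xdd]=0x33, sp=0xdd
prologue: push r2 -> mem[0xdc]=0x86, sp=0xdc
body[0] add  r4, r0, r0 -> r4=0x02
body[1] sub  r1, r1, #57 -> r1=0xfa
body[2] mov  r3, r4 -> r3=0x02
body[3] add  r0, r4, r2 -> r0=0x88
body[4] sub  r2, r0, #58 -> r2=0x4e
body[5] sub  r2, r4, r2 -> r2=0xb4
body[6] add  r2, r2, r0 -> r2=0x3c
body[7] sub  r3, r2, r2 -> r3=0x00
epilogue: pop r2=0x86, sp=0xdd
epilogue: pop r1=0x33, sp=0xde
r0: caller-saved, written=True
r2: callee-saved, written=True
r4: caller-saved, written=True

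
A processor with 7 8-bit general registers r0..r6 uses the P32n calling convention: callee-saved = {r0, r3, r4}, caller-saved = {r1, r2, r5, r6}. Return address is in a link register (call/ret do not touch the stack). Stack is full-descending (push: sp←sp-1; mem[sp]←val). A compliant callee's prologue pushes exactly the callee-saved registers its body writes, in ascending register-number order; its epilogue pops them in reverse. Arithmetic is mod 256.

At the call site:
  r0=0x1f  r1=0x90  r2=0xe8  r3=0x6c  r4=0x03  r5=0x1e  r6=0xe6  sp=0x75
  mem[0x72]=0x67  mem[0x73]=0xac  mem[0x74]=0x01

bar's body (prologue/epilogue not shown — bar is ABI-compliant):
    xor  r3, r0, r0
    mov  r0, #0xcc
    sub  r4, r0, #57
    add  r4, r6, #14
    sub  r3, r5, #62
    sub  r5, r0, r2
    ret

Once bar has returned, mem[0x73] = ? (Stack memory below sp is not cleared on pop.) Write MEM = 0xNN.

MEM = 0x6c

prologue: push r0 -> mem[0x74]=0x1f, sp=0x74
prologue: push r3 -> mem[0x73]=0x6c, sp=0x73
prologue: push r4 -> mem[0x72]=0x03, sp=0x72
body[0] xor  r3, r0, r0 -> r3=0x00
body[1] mov  r0, #0xcc -> r0=0xcc
body[2] sub  r4, r0, #57 -> r4=0x93
body[3] add  r4, r6, #14 -> r4=0xf4
body[4] sub  r3, r5, #62 -> r3=0xe0
body[5] sub  r5, r0, r2 -> r5=0xe4
epilogue: pop r4=0x03, sp=0x73
epilogue: pop r3=0x6c, sp=0x74
epilogue: pop r0=0x1f, sp=0x75
prologue pushed ['r0', 'r3', 'r4'] at ['0x74', '0x73', '0x72']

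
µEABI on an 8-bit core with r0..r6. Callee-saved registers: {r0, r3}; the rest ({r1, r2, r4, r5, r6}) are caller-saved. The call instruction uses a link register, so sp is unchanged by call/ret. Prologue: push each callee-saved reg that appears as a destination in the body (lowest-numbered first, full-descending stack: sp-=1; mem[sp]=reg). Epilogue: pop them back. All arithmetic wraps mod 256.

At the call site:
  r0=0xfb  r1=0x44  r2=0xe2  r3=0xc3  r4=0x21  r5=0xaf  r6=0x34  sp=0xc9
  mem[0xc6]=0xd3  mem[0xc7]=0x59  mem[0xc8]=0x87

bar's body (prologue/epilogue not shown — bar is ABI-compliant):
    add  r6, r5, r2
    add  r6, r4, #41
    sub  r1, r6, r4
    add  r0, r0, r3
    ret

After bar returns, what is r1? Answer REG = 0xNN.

prologue: push r0 -> mem[0xc8]=0xfb, sp=0xc8
body[0] add  r6, r5, r2 -> r6=0x91
body[1] add  r6, r4, #41 -> r6=0x4a
body[2] sub  r1, r6, r4 -> r1=0x29
body[3] add  r0, r0, r3 -> r0=0xbe
epilogue: pop r0=0xfb, sp=0xc9
r1 is caller-saved -> body value

REG = 0x29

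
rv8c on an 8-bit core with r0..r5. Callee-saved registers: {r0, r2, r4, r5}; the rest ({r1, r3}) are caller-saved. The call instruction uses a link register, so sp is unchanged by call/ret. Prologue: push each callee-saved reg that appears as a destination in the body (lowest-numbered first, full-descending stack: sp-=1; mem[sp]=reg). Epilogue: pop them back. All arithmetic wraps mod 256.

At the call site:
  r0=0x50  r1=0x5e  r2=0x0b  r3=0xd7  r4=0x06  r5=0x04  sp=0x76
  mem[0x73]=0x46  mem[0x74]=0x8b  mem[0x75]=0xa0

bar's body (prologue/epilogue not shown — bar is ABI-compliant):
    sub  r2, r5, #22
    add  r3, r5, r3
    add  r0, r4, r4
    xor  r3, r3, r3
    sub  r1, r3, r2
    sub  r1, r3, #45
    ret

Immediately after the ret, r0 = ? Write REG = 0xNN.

prologue: push r0 -> mem[0x75]=0x50, sp=0x75
prologue: push r2 -> mem[0x74]=0x0b, sp=0x74
body[0] sub  r2, r5, #22 -> r2=0xee
body[1] add  r3, r5, r3 -> r3=0xdb
body[2] add  r0, r4, r4 -> r0=0x0c
body[3] xor  r3, r3, r3 -> r3=0x00
body[4] sub  r1, r3, r2 -> r1=0x12
body[5] sub  r1, r3, #45 -> r1=0xd3
epilogue: pop r2=0x0b, sp=0x75
epilogue: pop r0=0x50, sp=0x76
r0 is callee-saved -> restored

REG = 0x50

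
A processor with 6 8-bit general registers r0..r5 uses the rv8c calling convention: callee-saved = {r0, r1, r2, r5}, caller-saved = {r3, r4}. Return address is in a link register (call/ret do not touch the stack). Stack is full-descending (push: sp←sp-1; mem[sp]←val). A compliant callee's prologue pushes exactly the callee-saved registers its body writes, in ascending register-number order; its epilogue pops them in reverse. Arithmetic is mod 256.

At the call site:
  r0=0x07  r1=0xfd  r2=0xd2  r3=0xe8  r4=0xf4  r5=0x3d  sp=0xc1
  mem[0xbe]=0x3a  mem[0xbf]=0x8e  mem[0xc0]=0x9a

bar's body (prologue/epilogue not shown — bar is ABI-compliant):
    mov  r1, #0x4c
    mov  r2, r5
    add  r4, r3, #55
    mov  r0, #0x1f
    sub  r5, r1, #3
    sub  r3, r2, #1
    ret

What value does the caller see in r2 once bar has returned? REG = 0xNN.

prologue: push r0 → mem[0xc0]=0x07, sp=0xc0
prologue: push r1 → mem[0xbf]=0xfd, sp=0xbf
prologue: push r2 → mem[0xbe]=0xd2, sp=0xbe
prologue: push r5 → mem[0xbd]=0x3d, sp=0xbd
body[0] mov  r1, #0x4c → r1=0x4c
body[1] mov  r2, r5 → r2=0x3d
body[2] add  r4, r3, #55 → r4=0x1f
body[3] mov  r0, #0x1f → r0=0x1f
body[4] sub  r5, r1, #3 → r5=0x49
body[5] sub  r3, r2, #1 → r3=0x3c
epilogue: pop r5=0x3d, sp=0xbe
epilogue: pop r2=0xd2, sp=0xbf
epilogue: pop r1=0xfd, sp=0xc0
epilogue: pop r0=0x07, sp=0xc1
r2 is callee-saved → restored

REG = 0xd2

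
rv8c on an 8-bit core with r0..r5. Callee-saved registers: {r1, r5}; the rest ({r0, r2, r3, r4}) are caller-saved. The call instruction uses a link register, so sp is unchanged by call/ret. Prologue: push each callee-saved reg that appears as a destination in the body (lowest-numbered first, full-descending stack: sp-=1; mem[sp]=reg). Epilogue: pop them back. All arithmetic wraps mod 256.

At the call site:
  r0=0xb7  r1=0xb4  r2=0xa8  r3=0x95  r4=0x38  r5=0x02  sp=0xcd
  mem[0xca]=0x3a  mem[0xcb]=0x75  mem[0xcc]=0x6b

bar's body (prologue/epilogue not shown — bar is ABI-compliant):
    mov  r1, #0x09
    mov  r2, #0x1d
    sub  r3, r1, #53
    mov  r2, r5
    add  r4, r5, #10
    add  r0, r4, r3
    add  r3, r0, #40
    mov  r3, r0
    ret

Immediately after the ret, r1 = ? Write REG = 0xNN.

REG = 0xb4

prologue: push r1 -> mem[0xcc]=0xb4, sp=0xcc
body[0] mov  r1, #0x09 -> r1=0x09
body[1] mov  r2, #0x1d -> r2=0x1d
body[2] sub  r3, r1, #53 -> r3=0xd4
body[3] mov  r2, r5 -> r2=0x02
body[4] add  r4, r5, #10 -> r4=0x0c
body[5] add  r0, r4, r3 -> r0=0xe0
body[6] add  r3, r0, #40 -> r3=0x08
body[7] mov  r3, r0 -> r3=0xe0
epilogue: pop r1=0xb4, sp=0xcd
r1 is callee-saved -> restored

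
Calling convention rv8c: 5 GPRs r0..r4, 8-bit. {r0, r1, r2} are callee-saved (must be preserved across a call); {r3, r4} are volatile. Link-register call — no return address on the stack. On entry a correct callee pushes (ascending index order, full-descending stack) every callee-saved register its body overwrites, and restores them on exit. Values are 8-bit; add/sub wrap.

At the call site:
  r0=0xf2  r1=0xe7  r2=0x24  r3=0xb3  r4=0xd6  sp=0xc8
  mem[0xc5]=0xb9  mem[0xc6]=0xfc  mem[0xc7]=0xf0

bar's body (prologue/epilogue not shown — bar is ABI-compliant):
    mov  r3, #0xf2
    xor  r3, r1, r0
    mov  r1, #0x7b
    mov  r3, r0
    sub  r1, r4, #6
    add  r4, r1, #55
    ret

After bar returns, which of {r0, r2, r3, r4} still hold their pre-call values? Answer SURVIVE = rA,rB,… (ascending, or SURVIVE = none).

SURVIVE = r0,r2

prologue: push r1 -> mem[0xc7]=0xe7, sp=0xc7
body[0] mov  r3, #0xf2 -> r3=0xf2
body[1] xor  r3, r1, r0 -> r3=0x15
body[2] mov  r1, #0x7b -> r1=0x7b
body[3] mov  r3, r0 -> r3=0xf2
body[4] sub  r1, r4, #6 -> r1=0xd0
body[5] add  r4, r1, #55 -> r4=0x07
epilogue: pop r1=0xe7, sp=0xc8
r0: callee-saved, written=False
r2: callee-saved, written=False
r3: caller-saved, written=True
r4: caller-saved, written=True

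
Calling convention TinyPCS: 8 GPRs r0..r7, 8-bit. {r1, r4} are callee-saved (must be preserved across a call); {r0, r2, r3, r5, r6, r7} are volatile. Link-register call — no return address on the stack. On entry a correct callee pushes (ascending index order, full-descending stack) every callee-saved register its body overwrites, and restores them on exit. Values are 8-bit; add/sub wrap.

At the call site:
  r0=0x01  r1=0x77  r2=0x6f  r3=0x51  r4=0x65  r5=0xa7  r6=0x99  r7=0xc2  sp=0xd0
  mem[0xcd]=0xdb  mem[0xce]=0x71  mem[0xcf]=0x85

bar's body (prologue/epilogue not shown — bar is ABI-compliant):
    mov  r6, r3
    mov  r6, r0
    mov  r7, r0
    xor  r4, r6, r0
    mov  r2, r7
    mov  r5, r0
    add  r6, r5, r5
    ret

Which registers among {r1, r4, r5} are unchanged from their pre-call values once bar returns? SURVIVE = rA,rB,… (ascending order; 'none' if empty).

prologue: push r4 → mem[0xcf]=0x65, sp=0xcf
body[0] mov  r6, r3 → r6=0x51
body[1] mov  r6, r0 → r6=0x01
body[2] mov  r7, r0 → r7=0x01
body[3] xor  r4, r6, r0 → r4=0x00
body[4] mov  r2, r7 → r2=0x01
body[5] mov  r5, r0 → r5=0x01
body[6] add  r6, r5, r5 → r6=0x02
epilogue: pop r4=0x65, sp=0xd0
r1: callee-saved, written=False
r4: callee-saved, written=True
r5: caller-saved, written=True

SURVIVE = r1,r4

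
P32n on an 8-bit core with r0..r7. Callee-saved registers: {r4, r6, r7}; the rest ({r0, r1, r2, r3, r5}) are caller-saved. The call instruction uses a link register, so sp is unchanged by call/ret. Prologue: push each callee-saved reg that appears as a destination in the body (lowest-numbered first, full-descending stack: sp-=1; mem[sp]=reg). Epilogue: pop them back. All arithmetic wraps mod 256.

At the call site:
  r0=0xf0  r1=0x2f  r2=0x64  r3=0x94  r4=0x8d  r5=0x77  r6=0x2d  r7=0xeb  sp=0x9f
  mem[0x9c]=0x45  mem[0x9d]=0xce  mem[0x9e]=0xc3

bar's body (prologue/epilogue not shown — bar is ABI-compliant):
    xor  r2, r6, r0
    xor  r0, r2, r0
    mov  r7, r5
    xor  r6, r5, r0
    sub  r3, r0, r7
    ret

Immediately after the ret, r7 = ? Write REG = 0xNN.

REG = 0xeb

prologue: push r6 → mem[0x9e]=0x2d, sp=0x9e
prologue: push r7 → mem[0x9d]=0xeb, sp=0x9d
body[0] xor  r2, r6, r0 → r2=0xdd
body[1] xor  r0, r2, r0 → r0=0x2d
body[2] mov  r7, r5 → r7=0x77
body[3] xor  r6, r5, r0 → r6=0x5a
body[4] sub  r3, r0, r7 → r3=0xb6
epilogue: pop r7=0xeb, sp=0x9e
epilogue: pop r6=0x2d, sp=0x9f
r7 is callee-saved → restored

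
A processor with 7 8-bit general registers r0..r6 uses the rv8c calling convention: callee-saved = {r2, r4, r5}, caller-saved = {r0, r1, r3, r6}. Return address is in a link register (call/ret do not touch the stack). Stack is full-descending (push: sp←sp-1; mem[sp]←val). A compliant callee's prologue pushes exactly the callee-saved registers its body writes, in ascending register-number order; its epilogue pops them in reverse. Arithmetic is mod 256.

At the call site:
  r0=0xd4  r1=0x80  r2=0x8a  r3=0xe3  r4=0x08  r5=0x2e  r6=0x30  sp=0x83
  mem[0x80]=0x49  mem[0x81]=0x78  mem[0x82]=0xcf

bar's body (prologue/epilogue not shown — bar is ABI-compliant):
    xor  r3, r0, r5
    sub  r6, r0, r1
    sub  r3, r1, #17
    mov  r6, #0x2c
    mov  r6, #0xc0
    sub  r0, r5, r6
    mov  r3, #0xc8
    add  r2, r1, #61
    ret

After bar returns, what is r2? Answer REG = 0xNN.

prologue: push r2 → mem[0x82]=0x8a, sp=0x82
body[0] xor  r3, r0, r5 → r3=0xfa
body[1] sub  r6, r0, r1 → r6=0x54
body[2] sub  r3, r1, #17 → r3=0x6f
body[3] mov  r6, #0x2c → r6=0x2c
body[4] mov  r6, #0xc0 → r6=0xc0
body[5] sub  r0, r5, r6 → r0=0x6e
body[6] mov  r3, #0xc8 → r3=0xc8
body[7] add  r2, r1, #61 → r2=0xbd
epilogue: pop r2=0x8a, sp=0x83
r2 is callee-saved → restored

REG = 0x8a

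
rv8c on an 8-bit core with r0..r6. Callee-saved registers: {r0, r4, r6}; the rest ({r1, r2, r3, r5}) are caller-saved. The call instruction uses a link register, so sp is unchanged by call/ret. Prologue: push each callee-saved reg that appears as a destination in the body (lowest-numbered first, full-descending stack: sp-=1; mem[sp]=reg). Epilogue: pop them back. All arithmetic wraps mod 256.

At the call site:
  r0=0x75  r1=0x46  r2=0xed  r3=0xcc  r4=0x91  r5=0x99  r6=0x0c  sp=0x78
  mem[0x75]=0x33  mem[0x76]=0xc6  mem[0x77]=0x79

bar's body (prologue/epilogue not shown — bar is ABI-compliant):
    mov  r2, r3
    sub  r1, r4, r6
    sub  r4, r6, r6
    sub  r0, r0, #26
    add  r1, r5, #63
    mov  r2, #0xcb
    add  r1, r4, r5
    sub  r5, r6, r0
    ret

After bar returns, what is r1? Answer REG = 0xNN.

prologue: push r0 -> mem[0x77]=0x75, sp=0x77
prologue: push r4 -> mem[0x76]=0x91, sp=0x76
body[0] mov  r2, r3 -> r2=0xcc
body[1] sub  r1, r4, r6 -> r1=0x85
body[2] sub  r4, r6, r6 -> r4=0x00
body[3] sub  r0, r0, #26 -> r0=0x5b
body[4] add  r1, r5, #63 -> r1=0xd8
body[5] mov  r2, #0xcb -> r2=0xcb
body[6] add  r1, r4, r5 -> r1=0x99
body[7] sub  r5, r6, r0 -> r5=0xb1
epilogue: pop r4=0x91, sp=0x77
epilogue: pop r0=0x75, sp=0x78
r1 is caller-saved -> body value

REG = 0x99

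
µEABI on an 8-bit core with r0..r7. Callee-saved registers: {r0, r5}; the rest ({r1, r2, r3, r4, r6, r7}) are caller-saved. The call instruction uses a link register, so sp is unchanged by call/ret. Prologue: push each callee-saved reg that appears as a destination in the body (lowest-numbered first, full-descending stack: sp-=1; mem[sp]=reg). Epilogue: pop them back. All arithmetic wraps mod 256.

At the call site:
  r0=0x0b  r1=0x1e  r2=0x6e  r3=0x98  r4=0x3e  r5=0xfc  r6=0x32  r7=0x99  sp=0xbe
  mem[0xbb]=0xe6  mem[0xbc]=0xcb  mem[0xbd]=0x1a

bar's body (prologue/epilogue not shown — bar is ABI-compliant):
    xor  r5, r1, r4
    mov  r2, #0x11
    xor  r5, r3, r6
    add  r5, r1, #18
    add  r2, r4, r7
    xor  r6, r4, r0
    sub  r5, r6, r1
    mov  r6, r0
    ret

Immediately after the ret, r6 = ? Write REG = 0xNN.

prologue: push r5 → mem[0xbd]=0xfc, sp=0xbd
body[0] xor  r5, r1, r4 → r5=0x20
body[1] mov  r2, #0x11 → r2=0x11
body[2] xor  r5, r3, r6 → r5=0xaa
body[3] add  r5, r1, #18 → r5=0x30
body[4] add  r2, r4, r7 → r2=0xd7
body[5] xor  r6, r4, r0 → r6=0x35
body[6] sub  r5, r6, r1 → r5=0x17
body[7] mov  r6, r0 → r6=0x0b
epilogue: pop r5=0xfc, sp=0xbe
r6 is caller-saved → body value

REG = 0x0b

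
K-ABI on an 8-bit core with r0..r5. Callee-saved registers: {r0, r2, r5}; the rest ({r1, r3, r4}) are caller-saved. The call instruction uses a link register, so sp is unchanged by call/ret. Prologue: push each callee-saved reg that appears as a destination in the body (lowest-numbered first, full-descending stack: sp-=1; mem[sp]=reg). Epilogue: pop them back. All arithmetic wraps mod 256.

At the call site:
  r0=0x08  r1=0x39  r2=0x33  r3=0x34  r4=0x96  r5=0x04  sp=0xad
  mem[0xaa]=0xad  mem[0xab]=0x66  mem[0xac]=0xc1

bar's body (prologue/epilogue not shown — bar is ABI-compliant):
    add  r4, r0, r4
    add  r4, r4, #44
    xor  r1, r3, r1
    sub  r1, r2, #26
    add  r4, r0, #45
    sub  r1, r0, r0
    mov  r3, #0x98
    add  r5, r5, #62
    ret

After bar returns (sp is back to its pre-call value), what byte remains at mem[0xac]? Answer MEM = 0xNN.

MEM = 0x04

prologue: push r5 -> mem[0xac]=0x04, sp=0xac
body[0] add  r4, r0, r4 -> r4=0x9e
body[1] add  r4, r4, #44 -> r4=0xca
body[2] xor  r1, r3, r1 -> r1=0x0d
body[3] sub  r1, r2, #26 -> r1=0x19
body[4] add  r4, r0, #45 -> r4=0x35
body[5] sub  r1, r0, r0 -> r1=0x00
body[6] mov  r3, #0x98 -> r3=0x98
body[7] add  r5, r5, #62 -> r5=0x42
epilogue: pop r5=0x04, sp=0xad
prologue pushed ['r5'] at ['0xac']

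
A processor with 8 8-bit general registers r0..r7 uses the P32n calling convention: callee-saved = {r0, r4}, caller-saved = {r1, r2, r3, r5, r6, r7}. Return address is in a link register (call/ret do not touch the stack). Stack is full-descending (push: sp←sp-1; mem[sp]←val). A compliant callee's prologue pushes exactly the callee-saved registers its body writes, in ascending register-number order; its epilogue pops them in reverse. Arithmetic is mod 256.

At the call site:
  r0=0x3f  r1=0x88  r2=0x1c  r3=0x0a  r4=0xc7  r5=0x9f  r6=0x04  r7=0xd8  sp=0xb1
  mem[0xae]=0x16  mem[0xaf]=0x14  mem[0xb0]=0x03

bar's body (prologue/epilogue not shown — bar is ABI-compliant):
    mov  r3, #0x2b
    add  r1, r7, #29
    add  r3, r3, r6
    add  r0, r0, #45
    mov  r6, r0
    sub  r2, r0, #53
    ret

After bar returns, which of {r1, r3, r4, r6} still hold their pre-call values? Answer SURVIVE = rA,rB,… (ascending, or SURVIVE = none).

prologue: push r0 -> mem[0xb0]=0x3f, sp=0xb0
body[0] mov  r3, #0x2b -> r3=0x2b
body[1] add  r1, r7, #29 -> r1=0xf5
body[2] add  r3, r3, r6 -> r3=0x2f
body[3] add  r0, r0, #45 -> r0=0x6c
body[4] mov  r6, r0 -> r6=0x6c
body[5] sub  r2, r0, #53 -> r2=0x37
epilogue: pop r0=0x3f, sp=0xb1
r1: caller-saved, written=True
r3: caller-saved, written=True
r4: callee-saved, written=False
r6: caller-saved, written=True

SURVIVE = r4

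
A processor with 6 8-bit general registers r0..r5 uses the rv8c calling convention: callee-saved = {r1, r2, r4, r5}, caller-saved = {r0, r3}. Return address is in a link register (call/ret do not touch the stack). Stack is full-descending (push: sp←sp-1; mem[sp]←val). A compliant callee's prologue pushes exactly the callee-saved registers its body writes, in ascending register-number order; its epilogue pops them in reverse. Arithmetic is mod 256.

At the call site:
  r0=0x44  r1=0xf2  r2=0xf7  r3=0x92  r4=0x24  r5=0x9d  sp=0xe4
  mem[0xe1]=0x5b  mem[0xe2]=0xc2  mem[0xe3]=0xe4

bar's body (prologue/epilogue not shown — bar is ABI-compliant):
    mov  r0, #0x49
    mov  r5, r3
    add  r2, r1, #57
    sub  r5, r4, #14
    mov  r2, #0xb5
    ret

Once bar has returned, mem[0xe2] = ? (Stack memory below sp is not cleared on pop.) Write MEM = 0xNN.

prologue: push r2 -> mem[0xe3]=0xf7, sp=0xe3
prologue: push r5 -> mem[0xe2]=0x9d, sp=0xe2
body[0] mov  r0, #0x49 -> r0=0x49
body[1] mov  r5, r3 -> r5=0x92
body[2] add  r2, r1, #57 -> r2=0x2b
body[3] sub  r5, r4, #14 -> r5=0x16
body[4] mov  r2, #0xb5 -> r2=0xb5
epilogue: pop r5=0x9d, sp=0xe3
epilogue: pop r2=0xf7, sp=0xe4
prologue pushed ['r2', 'r5'] at ['0xe3', '0xe2']

MEM = 0x9d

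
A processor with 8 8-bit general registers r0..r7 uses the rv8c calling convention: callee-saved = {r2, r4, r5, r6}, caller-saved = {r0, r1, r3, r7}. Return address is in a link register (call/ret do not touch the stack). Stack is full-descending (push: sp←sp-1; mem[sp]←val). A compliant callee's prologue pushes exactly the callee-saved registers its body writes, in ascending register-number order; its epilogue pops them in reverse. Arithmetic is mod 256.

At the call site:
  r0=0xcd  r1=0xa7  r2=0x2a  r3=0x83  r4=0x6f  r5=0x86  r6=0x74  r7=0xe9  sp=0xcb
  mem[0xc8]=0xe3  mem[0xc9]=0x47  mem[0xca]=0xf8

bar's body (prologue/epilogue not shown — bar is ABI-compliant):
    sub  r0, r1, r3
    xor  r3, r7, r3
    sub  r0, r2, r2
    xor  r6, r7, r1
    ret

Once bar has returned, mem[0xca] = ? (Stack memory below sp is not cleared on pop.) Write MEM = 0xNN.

MEM = 0x74

prologue: push r6 → mem[0xca]=0x74, sp=0xca
body[0] sub  r0, r1, r3 → r0=0x24
body[1] xor  r3, r7, r3 → r3=0x6a
body[2] sub  r0, r2, r2 → r0=0x00
body[3] xor  r6, r7, r1 → r6=0x4e
epilogue: pop r6=0x74, sp=0xcb
prologue pushed ['r6'] at ['0xca']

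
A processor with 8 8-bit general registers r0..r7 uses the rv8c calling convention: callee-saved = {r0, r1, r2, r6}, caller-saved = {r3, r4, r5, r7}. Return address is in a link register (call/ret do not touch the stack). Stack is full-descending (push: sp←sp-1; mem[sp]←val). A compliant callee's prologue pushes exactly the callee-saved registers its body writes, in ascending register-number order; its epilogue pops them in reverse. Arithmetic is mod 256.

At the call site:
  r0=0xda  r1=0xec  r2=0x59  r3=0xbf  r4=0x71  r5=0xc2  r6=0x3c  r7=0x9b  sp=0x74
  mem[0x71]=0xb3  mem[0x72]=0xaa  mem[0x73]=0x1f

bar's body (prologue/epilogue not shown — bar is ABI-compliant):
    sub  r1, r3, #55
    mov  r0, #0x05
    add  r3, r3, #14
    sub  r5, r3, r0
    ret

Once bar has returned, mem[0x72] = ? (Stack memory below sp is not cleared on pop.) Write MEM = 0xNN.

MEM = 0xec

prologue: push r0 -> mem[0x73]=0xda, sp=0x73
prologue: push r1 -> mem[0x72]=0xec, sp=0x72
body[0] sub  r1, r3, #55 -> r1=0x88
body[1] mov  r0, #0x05 -> r0=0x05
body[2] add  r3, r3, #14 -> r3=0xcd
body[3] sub  r5, r3, r0 -> r5=0xc8
epilogue: pop r1=0xec, sp=0x73
epilogue: pop r0=0xda, sp=0x74
prologue pushed ['r0', 'r1'] at ['0x73', '0x72']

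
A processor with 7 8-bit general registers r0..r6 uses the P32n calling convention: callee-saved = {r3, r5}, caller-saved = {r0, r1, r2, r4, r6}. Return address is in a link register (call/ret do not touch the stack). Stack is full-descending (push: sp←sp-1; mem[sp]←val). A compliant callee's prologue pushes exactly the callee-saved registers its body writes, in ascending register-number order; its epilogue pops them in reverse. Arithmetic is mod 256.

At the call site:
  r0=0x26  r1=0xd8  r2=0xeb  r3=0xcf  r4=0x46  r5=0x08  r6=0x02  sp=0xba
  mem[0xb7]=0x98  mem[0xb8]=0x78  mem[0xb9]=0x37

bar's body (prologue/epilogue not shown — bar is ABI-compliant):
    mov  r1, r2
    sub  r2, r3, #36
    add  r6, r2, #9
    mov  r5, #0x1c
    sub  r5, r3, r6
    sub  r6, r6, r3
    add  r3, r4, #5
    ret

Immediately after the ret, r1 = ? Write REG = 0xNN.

REG = 0xeb

prologue: push r3 → mem[0xb9]=0xcf, sp=0xb9
prologue: push r5 → mem[0xb8]=0x08, sp=0xb8
body[0] mov  r1, r2 → r1=0xeb
body[1] sub  r2, r3, #36 → r2=0xab
body[2] add  r6, r2, #9 → r6=0xb4
body[3] mov  r5, #0x1c → r5=0x1c
body[4] sub  r5, r3, r6 → r5=0x1b
body[5] sub  r6, r6, r3 → r6=0xe5
body[6] add  r3, r4, #5 → r3=0x4b
epilogue: pop r5=0x08, sp=0xb9
epilogue: pop r3=0xcf, sp=0xba
r1 is caller-saved → body value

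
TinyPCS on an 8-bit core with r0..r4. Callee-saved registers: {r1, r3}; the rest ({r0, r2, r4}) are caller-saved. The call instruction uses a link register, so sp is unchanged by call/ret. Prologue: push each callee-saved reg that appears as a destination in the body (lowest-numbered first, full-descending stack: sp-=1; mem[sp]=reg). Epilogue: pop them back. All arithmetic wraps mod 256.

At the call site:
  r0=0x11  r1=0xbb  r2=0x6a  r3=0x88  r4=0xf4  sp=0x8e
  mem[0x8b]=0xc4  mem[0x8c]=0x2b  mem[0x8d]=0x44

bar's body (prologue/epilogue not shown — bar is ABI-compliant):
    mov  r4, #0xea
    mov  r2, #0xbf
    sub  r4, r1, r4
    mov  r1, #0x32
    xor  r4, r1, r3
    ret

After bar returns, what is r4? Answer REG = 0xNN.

prologue: push r1 → mem[0x8d]=0xbb, sp=0x8d
body[0] mov  r4, #0xea → r4=0xea
body[1] mov  r2, #0xbf → r2=0xbf
body[2] sub  r4, r1, r4 → r4=0xd1
body[3] mov  r1, #0x32 → r1=0x32
body[4] xor  r4, r1, r3 → r4=0xba
epilogue: pop r1=0xbb, sp=0x8e
r4 is caller-saved → body value

REG = 0xba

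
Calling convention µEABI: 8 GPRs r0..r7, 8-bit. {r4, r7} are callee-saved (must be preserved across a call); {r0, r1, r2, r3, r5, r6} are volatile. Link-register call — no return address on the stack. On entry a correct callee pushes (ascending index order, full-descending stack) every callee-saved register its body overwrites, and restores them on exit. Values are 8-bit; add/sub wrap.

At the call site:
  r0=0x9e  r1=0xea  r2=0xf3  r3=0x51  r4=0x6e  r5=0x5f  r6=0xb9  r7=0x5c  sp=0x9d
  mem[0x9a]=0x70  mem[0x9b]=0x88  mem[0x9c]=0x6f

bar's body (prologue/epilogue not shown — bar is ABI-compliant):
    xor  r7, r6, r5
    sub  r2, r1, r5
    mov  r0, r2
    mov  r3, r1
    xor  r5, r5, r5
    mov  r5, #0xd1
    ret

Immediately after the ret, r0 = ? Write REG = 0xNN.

REG = 0x8b

prologue: push r7 → mem[0x9c]=0x5c, sp=0x9c
body[0] xor  r7, r6, r5 → r7=0xe6
body[1] sub  r2, r1, r5 → r2=0x8b
body[2] mov  r0, r2 → r0=0x8b
body[3] mov  r3, r1 → r3=0xea
body[4] xor  r5, r5, r5 → r5=0x00
body[5] mov  r5, #0xd1 → r5=0xd1
epilogue: pop r7=0x5c, sp=0x9d
r0 is caller-saved → body value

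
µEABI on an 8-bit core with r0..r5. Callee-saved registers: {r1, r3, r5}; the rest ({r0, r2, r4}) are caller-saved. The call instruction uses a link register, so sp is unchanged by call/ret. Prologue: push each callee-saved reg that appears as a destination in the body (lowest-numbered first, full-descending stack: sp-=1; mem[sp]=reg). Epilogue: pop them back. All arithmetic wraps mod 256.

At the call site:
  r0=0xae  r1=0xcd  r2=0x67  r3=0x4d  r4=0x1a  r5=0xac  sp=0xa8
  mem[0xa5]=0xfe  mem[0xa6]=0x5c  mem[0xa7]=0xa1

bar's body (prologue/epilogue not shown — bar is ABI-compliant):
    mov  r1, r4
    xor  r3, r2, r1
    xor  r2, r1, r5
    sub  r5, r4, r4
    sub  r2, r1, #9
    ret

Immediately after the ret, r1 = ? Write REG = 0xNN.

prologue: push r1 -> mem[0xa7]=0xcd, sp=0xa7
prologue: push r3 -> mem[0xa6]=0x4d, sp=0xa6
prologue: push r5 -> mem[0xa5]=0xac, sp=0xa5
body[0] mov  r1, r4 -> r1=0x1a
body[1] xor  r3, r2, r1 -> r3=0x7d
body[2] xor  r2, r1, r5 -> r2=0xb6
body[3] sub  r5, r4, r4 -> r5=0x00
body[4] sub  r2, r1, #9 -> r2=0x11
epilogue: pop r5=0xac, sp=0xa6
epilogue: pop r3=0x4d, sp=0xa7
epilogue: pop r1=0xcd, sp=0xa8
r1 is callee-saved -> restored

REG = 0xcd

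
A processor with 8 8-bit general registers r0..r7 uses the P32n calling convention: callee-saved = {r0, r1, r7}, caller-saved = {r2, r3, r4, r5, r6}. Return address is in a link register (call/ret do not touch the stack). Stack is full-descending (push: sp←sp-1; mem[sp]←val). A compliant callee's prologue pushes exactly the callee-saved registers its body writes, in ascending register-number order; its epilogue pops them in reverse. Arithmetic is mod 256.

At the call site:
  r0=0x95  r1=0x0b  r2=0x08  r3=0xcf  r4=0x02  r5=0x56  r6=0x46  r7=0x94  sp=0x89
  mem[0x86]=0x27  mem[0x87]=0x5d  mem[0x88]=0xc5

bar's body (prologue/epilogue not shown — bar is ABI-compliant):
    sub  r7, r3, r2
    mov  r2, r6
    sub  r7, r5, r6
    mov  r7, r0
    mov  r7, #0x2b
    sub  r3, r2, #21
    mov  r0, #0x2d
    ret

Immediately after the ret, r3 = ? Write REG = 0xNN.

REG = 0x31

prologue: push r0 → mem[0x88]=0x95, sp=0x88
prologue: push r7 → mem[0x87]=0x94, sp=0x87
body[0] sub  r7, r3, r2 → r7=0xc7
body[1] mov  r2, r6 → r2=0x46
body[2] sub  r7, r5, r6 → r7=0x10
body[3] mov  r7, r0 → r7=0x95
body[4] mov  r7, #0x2b → r7=0x2b
body[5] sub  r3, r2, #21 → r3=0x31
body[6] mov  r0, #0x2d → r0=0x2d
epilogue: pop r7=0x94, sp=0x88
epilogue: pop r0=0x95, sp=0x89
r3 is caller-saved → body value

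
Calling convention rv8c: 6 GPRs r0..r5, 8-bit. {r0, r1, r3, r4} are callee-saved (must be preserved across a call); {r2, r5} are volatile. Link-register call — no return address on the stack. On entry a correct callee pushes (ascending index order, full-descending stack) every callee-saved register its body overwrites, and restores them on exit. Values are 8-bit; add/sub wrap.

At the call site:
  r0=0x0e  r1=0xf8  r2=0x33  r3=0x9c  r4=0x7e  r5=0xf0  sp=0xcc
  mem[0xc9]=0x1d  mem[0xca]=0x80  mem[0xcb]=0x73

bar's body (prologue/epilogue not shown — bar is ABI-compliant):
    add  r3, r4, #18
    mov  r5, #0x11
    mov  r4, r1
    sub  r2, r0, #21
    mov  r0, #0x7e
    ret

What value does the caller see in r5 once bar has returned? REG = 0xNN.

REG = 0x11

prologue: push r0 -> mem[0xcb]=0x0e, sp=0xcb
prologue: push r3 -> mem[0xca]=0x9c, sp=0xca
prologue: push r4 -> mem[0xc9]=0x7e, sp=0xc9
body[0] add  r3, r4, #18 -> r3=0x90
body[1] mov  r5, #0x11 -> r5=0x11
body[2] mov  r4, r1 -> r4=0xf8
body[3] sub  r2, r0, #21 -> r2=0xf9
body[4] mov  r0, #0x7e -> r0=0x7e
epilogue: pop r4=0x7e, sp=0xca
epilogue: pop r3=0x9c, sp=0xcb
epilogue: pop r0=0x0e, sp=0xcc
r5 is caller-saved -> body value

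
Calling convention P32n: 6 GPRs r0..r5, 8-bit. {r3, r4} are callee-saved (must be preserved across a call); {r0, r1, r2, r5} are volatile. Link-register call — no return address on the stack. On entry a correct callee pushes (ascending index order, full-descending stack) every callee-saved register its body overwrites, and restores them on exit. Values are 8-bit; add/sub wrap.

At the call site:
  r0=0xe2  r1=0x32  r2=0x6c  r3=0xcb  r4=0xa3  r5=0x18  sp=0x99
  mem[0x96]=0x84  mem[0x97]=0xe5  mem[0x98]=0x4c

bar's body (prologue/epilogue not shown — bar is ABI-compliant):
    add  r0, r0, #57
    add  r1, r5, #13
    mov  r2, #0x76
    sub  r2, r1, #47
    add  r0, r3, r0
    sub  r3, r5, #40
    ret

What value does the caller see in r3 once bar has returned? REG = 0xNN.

prologue: push r3 -> mem[0x98]=0xcb, sp=0x98
body[0] add  r0, r0, #57 -> r0=0x1b
body[1] add  r1, r5, #13 -> r1=0x25
body[2] mov  r2, #0x76 -> r2=0x76
body[3] sub  r2, r1, #47 -> r2=0xf6
body[4] add  r0, r3, r0 -> r0=0xe6
body[5] sub  r3, r5, #40 -> r3=0xf0
epilogue: pop r3=0xcb, sp=0x99
r3 is callee-saved -> restored

REG = 0xcb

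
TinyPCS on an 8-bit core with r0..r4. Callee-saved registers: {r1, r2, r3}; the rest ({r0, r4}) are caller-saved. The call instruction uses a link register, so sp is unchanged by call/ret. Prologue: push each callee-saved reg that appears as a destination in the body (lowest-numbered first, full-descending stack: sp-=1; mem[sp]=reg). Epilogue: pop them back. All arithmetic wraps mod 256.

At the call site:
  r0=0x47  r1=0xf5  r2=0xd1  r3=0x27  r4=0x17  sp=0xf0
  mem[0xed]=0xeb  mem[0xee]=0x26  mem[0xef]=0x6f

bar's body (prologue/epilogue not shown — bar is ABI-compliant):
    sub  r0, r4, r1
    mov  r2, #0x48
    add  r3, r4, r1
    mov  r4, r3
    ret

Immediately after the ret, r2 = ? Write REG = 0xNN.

REG = 0xd1

prologue: push r2 -> mem[0xef]=0xd1, sp=0xef
prologue: push r3 -> mem[0xee]=0x27, sp=0xee
body[0] sub  r0, r4, r1 -> r0=0x22
body[1] mov  r2, #0x48 -> r2=0x48
body[2] add  r3, r4, r1 -> r3=0x0c
body[3] mov  r4, r3 -> r4=0x0c
epilogue: pop r3=0x27, sp=0xef
epilogue: pop r2=0xd1, sp=0xf0
r2 is callee-saved -> restored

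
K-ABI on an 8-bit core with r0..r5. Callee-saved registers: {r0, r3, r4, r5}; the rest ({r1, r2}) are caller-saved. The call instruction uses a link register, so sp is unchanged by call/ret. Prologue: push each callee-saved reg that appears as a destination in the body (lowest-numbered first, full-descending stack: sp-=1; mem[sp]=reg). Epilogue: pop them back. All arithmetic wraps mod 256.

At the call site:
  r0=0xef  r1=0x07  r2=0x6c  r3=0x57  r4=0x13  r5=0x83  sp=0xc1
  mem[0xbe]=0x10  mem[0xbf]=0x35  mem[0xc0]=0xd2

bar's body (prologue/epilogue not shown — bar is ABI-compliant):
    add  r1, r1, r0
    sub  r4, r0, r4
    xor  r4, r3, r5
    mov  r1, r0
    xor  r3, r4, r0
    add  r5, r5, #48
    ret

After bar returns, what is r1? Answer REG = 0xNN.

prologue: push r3 → mem[0xc0]=0x57, sp=0xc0
prologue: push r4 → mem[0xbf]=0x13, sp=0xbf
prologue: push r5 → mem[0xbe]=0x83, sp=0xbe
body[0] add  r1, r1, r0 → r1=0xf6
body[1] sub  r4, r0, r4 → r4=0xdc
body[2] xor  r4, r3, r5 → r4=0xd4
body[3] mov  r1, r0 → r1=0xef
body[4] xor  r3, r4, r0 → r3=0x3b
body[5] add  r5, r5, #48 → r5=0xb3
epilogue: pop r5=0x83, sp=0xbf
epilogue: pop r4=0x13, sp=0xc0
epilogue: pop r3=0x57, sp=0xc1
r1 is caller-saved → body value

REG = 0xef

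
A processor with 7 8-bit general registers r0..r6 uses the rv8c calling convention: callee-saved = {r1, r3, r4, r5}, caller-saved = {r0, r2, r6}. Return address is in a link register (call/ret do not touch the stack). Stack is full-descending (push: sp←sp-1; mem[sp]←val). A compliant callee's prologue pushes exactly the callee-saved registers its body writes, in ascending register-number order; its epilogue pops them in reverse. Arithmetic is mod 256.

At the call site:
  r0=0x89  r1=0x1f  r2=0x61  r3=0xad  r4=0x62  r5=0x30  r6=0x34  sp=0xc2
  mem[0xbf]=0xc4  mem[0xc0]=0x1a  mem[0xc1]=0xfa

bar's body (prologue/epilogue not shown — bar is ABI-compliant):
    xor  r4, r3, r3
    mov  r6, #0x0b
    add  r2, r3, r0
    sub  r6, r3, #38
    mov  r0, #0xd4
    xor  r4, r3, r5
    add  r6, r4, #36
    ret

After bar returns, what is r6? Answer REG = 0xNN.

REG = 0xc1

prologue: push r4 → mem[0xc1]=0x62, sp=0xc1
body[0] xor  r4, r3, r3 → r4=0x00
body[1] mov  r6, #0x0b → r6=0x0b
body[2] add  r2, r3, r0 → r2=0x36
body[3] sub  r6, r3, #38 → r6=0x87
body[4] mov  r0, #0xd4 → r0=0xd4
body[5] xor  r4, r3, r5 → r4=0x9d
body[6] add  r6, r4, #36 → r6=0xc1
epilogue: pop r4=0x62, sp=0xc2
r6 is caller-saved → body value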